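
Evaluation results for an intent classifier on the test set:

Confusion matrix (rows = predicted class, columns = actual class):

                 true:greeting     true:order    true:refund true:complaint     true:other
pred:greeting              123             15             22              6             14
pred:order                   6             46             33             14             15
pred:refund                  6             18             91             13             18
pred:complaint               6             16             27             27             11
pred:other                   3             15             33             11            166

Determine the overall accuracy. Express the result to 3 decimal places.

0.600

Accuracy = trace / total = (123+46+91+27+166=453) / 755 = 453/755 = 0.600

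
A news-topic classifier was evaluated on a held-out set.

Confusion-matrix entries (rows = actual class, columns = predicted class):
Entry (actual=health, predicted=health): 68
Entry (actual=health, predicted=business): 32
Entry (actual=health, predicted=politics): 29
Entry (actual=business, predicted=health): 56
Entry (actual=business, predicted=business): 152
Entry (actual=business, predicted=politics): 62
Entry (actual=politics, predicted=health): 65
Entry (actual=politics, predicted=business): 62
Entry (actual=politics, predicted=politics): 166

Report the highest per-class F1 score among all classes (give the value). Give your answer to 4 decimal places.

0.6036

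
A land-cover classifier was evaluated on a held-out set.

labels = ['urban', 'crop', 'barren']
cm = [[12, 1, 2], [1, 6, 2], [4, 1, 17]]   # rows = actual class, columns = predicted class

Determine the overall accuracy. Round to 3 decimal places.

0.761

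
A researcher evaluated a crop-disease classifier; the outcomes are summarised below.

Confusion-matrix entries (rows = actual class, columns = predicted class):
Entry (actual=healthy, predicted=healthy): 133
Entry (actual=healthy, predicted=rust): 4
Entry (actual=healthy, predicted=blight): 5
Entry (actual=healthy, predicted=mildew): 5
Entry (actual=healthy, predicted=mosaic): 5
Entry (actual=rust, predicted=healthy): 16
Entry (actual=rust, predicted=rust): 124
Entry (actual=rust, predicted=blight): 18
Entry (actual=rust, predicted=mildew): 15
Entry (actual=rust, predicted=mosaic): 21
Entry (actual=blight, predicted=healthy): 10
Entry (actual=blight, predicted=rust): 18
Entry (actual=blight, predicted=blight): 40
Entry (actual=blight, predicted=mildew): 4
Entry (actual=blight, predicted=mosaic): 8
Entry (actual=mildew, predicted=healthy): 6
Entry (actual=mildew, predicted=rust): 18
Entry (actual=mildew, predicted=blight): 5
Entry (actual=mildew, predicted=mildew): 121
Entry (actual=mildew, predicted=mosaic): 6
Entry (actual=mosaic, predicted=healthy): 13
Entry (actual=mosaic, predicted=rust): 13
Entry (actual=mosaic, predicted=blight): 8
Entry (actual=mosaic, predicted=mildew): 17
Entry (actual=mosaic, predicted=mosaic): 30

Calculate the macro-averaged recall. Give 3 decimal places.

0.632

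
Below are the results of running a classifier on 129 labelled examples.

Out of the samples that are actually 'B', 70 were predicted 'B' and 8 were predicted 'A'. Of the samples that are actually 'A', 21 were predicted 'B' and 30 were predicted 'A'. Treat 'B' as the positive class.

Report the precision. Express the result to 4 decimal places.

Precision = TP/(TP+FP) = 70/(70+21) = 70/91 = 0.7692

0.7692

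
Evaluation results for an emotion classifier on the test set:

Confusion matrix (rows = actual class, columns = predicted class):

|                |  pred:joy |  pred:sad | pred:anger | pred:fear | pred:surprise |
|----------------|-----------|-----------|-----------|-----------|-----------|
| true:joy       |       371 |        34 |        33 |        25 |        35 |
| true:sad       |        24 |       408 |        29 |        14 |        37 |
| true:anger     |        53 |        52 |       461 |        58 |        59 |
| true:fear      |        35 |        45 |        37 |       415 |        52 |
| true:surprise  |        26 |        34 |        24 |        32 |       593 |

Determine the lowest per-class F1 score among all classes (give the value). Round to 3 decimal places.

0.728

Per-class F1 score (2·TP/(2·TP+FP+FN)):
  joy: TP=371, FP=24+53+35+26=138, FN=34+33+25+35=127 → 742/1007 = 0.7368
  sad: TP=408, FP=34+52+45+34=165, FN=24+29+14+37=104 → 816/1085 = 0.7521
  anger: TP=461, FP=33+29+37+24=123, FN=53+52+58+59=222 → 922/1267 = 0.7277
  fear: TP=415, FP=25+14+58+32=129, FN=35+45+37+52=169 → 830/1128 = 0.7358
  surprise: TP=593, FP=35+37+59+52=183, FN=26+34+24+32=116 → 1186/1485 = 0.7987
Lowest is class 'anger' with F1 score = 0.728.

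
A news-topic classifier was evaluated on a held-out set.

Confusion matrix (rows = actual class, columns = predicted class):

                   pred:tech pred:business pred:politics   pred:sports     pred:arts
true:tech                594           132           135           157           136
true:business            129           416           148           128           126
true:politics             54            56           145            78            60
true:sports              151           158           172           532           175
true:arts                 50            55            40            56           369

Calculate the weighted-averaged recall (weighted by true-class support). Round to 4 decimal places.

0.4835

Per-class recall (TP/(TP+FN)):
  tech: TP=594, FN=132+135+157+136=560 → 594/1154 = 0.51473
  business: TP=416, FN=129+148+128+126=531 → 416/947 = 0.43928
  politics: TP=145, FN=54+56+78+60=248 → 145/393 = 0.36896
  sports: TP=532, FN=151+158+172+175=656 → 532/1188 = 0.44781
  arts: TP=369, FN=50+55+40+56=201 → 369/570 = 0.64737
Weighted-recall = Σ (supportᵢ/N)·recallᵢ with N=4252: (1154/4252)·0.51473 + (947/4252)·0.43928 + (393/4252)·0.36896 + (1188/4252)·0.44781 + (570/4252)·0.64737 = 0.4835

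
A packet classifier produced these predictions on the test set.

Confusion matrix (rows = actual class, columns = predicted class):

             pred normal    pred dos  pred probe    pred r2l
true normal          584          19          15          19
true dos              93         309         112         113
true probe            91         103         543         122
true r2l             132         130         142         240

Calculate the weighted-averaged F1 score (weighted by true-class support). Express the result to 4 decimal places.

0.5928

Per-class F1 score (2·TP/(2·TP+FP+FN)):
  normal: TP=584, FP=93+91+132=316, FN=19+15+19=53 → 1168/1537 = 0.75992
  dos: TP=309, FP=19+103+130=252, FN=93+112+113=318 → 618/1188 = 0.52020
  probe: TP=543, FP=15+112+142=269, FN=91+103+122=316 → 1086/1671 = 0.64991
  r2l: TP=240, FP=19+113+122=254, FN=132+130+142=404 → 480/1138 = 0.42179
Weighted-F1 score = Σ (supportᵢ/N)·F1 scoreᵢ with N=2767: (637/2767)·0.75992 + (627/2767)·0.52020 + (859/2767)·0.64991 + (644/2767)·0.42179 = 0.5928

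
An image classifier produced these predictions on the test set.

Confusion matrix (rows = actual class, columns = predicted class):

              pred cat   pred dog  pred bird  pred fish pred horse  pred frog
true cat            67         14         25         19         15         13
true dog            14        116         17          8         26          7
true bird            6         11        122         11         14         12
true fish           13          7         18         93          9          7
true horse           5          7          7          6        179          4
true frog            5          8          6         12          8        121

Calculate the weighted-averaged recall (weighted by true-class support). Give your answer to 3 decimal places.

0.676

Per-class recall (TP/(TP+FN)):
  cat: TP=67, FN=14+25+19+15+13=86 → 67/153 = 0.4379
  dog: TP=116, FN=14+17+8+26+7=72 → 116/188 = 0.6170
  bird: TP=122, FN=6+11+11+14+12=54 → 122/176 = 0.6932
  fish: TP=93, FN=13+7+18+9+7=54 → 93/147 = 0.6327
  horse: TP=179, FN=5+7+7+6+4=29 → 179/208 = 0.8606
  frog: TP=121, FN=5+8+6+12+8=39 → 121/160 = 0.7563
Weighted-recall = Σ (supportᵢ/N)·recallᵢ with N=1032: (153/1032)·0.4379 + (188/1032)·0.6170 + (176/1032)·0.6932 + (147/1032)·0.6327 + (208/1032)·0.8606 + (160/1032)·0.7563 = 0.676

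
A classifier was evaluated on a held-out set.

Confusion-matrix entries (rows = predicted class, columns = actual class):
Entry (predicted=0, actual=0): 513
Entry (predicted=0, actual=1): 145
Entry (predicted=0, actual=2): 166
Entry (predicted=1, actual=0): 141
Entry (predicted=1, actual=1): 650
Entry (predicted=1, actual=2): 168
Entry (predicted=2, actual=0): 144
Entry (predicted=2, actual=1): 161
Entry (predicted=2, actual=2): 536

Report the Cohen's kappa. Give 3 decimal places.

Observed agreement pₒ = trace/N = 1699/2624 = 0.6475
Expected agreement pₑ = Σ (rowᵢ·colᵢ)/N² = (798·824 + 956·959 + 870·841)/2624² = 0.3349
κ = (pₒ − pₑ)/(1 − pₑ) = (0.6475 − 0.3349)/(1 − 0.3349) = 0.470

0.470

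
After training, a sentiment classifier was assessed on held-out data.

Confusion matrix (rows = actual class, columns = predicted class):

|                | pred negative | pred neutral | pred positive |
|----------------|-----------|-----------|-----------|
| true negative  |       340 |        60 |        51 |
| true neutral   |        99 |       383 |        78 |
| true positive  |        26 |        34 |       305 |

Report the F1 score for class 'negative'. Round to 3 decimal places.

Take TP from the diagonal, FP from the rest of the 'negative' prediction marginal, FN from the rest of the 'negative' actual marginal.
F1 score = 2·TP/(2·TP+FP+FN).
negative: TP=340, FP=99+26=125, FN=60+51=111 → 680/916 = 0.7424

0.742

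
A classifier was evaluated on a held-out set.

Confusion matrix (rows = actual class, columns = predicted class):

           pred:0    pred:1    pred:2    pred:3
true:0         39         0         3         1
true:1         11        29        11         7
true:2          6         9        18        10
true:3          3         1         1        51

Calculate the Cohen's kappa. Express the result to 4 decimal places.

Observed agreement pₒ = trace/N = 137/200 = 0.68500
Expected agreement pₑ = Σ (rowᵢ·colᵢ)/N² = (43·59 + 58·39 + 43·33 + 56·69)/200² = 0.25205
κ = (pₒ − pₑ)/(1 − pₑ) = (0.68500 − 0.25205)/(1 − 0.25205) = 0.5788

0.5788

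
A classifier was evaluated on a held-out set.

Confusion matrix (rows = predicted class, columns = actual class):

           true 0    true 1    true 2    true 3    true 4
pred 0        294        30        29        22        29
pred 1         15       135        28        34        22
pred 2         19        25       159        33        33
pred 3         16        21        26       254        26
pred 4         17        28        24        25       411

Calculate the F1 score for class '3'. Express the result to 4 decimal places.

0.7145

One-vs-rest for '3': TP = diagonal; FP = other classes predicted '3'; FN = '3' predicted as other.
F1 score = 2·TP/(2·TP+FP+FN).
3: TP=254, FP=16+21+26+26=89, FN=22+34+33+25=114 → 508/711 = 0.71449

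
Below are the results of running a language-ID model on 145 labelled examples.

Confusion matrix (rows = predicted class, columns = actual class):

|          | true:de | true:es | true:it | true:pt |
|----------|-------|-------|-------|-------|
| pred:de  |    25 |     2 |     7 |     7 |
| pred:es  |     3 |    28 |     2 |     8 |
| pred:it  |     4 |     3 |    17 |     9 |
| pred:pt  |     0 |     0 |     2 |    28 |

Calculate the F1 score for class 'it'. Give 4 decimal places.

F1 score = 2·TP/(2·TP+FP+FN).
it: TP=17, FP=4+3+9=16, FN=7+2+2=11 → 34/61 = 0.55738

0.5574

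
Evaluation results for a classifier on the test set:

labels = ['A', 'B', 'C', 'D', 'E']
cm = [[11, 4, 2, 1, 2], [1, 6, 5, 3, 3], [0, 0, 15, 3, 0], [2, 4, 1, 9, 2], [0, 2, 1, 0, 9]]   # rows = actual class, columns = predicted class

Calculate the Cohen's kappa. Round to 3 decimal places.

0.477

Observed agreement pₒ = trace/N = 50/86 = 0.5814
Expected agreement pₑ = Σ (rowᵢ·colᵢ)/N² = (20·14 + 18·16 + 18·24 + 18·16 + 12·16)/86² = 0.2001
κ = (pₒ − pₑ)/(1 − pₑ) = (0.5814 − 0.2001)/(1 − 0.2001) = 0.477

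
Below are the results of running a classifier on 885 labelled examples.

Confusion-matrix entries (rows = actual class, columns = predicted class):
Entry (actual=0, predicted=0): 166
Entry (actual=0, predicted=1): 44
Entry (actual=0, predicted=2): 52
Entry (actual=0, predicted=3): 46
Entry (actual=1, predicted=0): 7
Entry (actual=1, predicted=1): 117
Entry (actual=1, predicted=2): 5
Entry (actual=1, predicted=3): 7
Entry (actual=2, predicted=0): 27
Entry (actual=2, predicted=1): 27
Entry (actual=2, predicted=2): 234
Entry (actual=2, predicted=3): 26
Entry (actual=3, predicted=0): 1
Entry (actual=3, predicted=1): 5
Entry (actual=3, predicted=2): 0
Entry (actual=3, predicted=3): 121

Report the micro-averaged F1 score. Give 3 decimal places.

0.721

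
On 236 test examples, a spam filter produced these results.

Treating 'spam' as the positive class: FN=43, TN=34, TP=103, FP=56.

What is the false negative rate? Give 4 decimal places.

0.2945

FNR = FN/(FN+TP) = 43/(43+103) = 0.2945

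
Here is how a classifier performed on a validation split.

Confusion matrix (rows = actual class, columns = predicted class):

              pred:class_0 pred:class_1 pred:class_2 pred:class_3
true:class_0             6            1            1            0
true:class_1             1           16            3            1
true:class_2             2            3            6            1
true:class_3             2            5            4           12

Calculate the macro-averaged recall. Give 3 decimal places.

0.633

Per-class recall (TP/(TP+FN)):
  class_0: TP=6, FN=1+1+0=2 → 6/8 = 0.7500
  class_1: TP=16, FN=1+3+1=5 → 16/21 = 0.7619
  class_2: TP=6, FN=2+3+1=6 → 6/12 = 0.5000
  class_3: TP=12, FN=2+5+4=11 → 12/23 = 0.5217
Macro-recall = mean = (0.7500 + 0.7619 + 0.5000 + 0.5217) / 4 = 0.633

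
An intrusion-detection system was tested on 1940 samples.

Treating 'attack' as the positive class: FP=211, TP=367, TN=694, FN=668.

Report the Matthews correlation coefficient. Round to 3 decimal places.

MCC = (TP·TN − FP·FN) / √((TP+FP)(TP+FN)(TN+FP)(TN+FN))
Numerator = 367·694 − 211·668 = 113750
Denominator = √(578·1035·905·1362) = √737384280300 = 858710.8246
MCC = 113750 / 858710.8246 = 0.132

0.132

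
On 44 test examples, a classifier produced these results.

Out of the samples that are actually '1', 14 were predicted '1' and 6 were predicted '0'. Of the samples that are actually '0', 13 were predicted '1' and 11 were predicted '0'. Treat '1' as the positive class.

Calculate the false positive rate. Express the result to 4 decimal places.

FPR = FP/(FP+TN) = 13/(13+11) = 0.5417

0.5417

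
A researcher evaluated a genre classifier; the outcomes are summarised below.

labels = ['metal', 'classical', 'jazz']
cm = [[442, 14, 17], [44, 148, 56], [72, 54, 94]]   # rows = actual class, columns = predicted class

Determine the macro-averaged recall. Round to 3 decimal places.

Per-class recall (TP/(TP+FN)):
  metal: TP=442, FN=14+17=31 → 442/473 = 0.9345
  classical: TP=148, FN=44+56=100 → 148/248 = 0.5968
  jazz: TP=94, FN=72+54=126 → 94/220 = 0.4273
Macro-recall = mean = (0.9345 + 0.5968 + 0.4273) / 3 = 0.653

0.653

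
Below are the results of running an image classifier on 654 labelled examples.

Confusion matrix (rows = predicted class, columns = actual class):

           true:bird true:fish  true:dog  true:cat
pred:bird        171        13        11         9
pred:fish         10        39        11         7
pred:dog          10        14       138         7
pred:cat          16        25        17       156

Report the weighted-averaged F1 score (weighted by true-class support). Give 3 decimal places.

0.765

Per-class F1 score (2·TP/(2·TP+FP+FN)):
  bird: TP=171, FP=13+11+9=33, FN=10+10+16=36 → 342/411 = 0.8321
  fish: TP=39, FP=10+11+7=28, FN=13+14+25=52 → 78/158 = 0.4937
  dog: TP=138, FP=10+14+7=31, FN=11+11+17=39 → 276/346 = 0.7977
  cat: TP=156, FP=16+25+17=58, FN=9+7+7=23 → 312/393 = 0.7939
Weighted-F1 score = Σ (supportᵢ/N)·F1 scoreᵢ with N=654: (207/654)·0.8321 + (91/654)·0.4937 + (177/654)·0.7977 + (179/654)·0.7939 = 0.765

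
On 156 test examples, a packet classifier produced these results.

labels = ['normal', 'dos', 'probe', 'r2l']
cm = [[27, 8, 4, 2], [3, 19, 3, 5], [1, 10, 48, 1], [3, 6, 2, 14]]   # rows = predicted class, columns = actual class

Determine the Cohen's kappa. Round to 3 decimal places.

Observed agreement pₒ = trace/N = 108/156 = 0.6923
Expected agreement pₑ = Σ (rowᵢ·colᵢ)/N² = (34·41 + 43·30 + 57·60 + 22·25)/156² = 0.2734
κ = (pₒ − pₑ)/(1 − pₑ) = (0.6923 − 0.2734)/(1 − 0.2734) = 0.577

0.577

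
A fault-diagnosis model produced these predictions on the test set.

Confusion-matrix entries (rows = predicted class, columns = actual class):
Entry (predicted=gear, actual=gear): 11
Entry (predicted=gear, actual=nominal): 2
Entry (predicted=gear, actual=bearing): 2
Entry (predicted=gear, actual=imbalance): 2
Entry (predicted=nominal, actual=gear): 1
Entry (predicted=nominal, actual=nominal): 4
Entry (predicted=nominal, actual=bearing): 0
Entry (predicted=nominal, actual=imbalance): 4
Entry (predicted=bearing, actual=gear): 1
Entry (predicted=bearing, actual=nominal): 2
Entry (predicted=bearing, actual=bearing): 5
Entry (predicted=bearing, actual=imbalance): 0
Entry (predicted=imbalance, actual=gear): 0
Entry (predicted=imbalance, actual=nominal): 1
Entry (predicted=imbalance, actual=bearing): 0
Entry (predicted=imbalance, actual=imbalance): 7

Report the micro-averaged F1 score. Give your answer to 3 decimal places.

Micro-averaging pools counts across classes: ΣTP=27, ΣFP=15, ΣFN=15.
Micro-F1 score = 2·TP/(2·TP+FP+FN) on pooled counts = 0.643 (equals overall accuracy in single-label multiclass).

0.643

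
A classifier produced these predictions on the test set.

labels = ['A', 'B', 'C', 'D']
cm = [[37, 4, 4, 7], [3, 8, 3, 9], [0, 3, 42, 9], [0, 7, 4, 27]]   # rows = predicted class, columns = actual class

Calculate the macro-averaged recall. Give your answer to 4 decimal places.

Per-class recall (TP/(TP+FN)):
  A: TP=37, FN=3+0+0=3 → 37/40 = 0.92500
  B: TP=8, FN=4+3+7=14 → 8/22 = 0.36364
  C: TP=42, FN=4+3+4=11 → 42/53 = 0.79245
  D: TP=27, FN=7+9+9=25 → 27/52 = 0.51923
Macro-recall = mean = (0.92500 + 0.36364 + 0.79245 + 0.51923) / 4 = 0.6501

0.6501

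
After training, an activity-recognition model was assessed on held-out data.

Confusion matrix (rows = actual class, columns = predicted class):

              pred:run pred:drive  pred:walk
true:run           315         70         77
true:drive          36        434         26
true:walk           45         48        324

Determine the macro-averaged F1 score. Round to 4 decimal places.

0.7768

Per-class F1 score (2·TP/(2·TP+FP+FN)):
  run: TP=315, FP=36+45=81, FN=70+77=147 → 630/858 = 0.73427
  drive: TP=434, FP=70+48=118, FN=36+26=62 → 868/1048 = 0.82824
  walk: TP=324, FP=77+26=103, FN=45+48=93 → 648/844 = 0.76777
Macro-F1 score = mean = (0.73427 + 0.82824 + 0.76777) / 3 = 0.7768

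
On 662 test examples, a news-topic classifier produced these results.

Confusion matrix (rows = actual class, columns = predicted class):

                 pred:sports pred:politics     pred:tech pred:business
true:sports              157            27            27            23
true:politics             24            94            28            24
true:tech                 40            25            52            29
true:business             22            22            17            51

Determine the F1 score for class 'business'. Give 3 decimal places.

0.427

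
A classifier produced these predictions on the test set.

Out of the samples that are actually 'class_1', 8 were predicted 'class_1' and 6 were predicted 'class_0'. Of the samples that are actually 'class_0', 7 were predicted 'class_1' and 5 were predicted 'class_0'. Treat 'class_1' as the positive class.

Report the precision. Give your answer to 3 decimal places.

0.533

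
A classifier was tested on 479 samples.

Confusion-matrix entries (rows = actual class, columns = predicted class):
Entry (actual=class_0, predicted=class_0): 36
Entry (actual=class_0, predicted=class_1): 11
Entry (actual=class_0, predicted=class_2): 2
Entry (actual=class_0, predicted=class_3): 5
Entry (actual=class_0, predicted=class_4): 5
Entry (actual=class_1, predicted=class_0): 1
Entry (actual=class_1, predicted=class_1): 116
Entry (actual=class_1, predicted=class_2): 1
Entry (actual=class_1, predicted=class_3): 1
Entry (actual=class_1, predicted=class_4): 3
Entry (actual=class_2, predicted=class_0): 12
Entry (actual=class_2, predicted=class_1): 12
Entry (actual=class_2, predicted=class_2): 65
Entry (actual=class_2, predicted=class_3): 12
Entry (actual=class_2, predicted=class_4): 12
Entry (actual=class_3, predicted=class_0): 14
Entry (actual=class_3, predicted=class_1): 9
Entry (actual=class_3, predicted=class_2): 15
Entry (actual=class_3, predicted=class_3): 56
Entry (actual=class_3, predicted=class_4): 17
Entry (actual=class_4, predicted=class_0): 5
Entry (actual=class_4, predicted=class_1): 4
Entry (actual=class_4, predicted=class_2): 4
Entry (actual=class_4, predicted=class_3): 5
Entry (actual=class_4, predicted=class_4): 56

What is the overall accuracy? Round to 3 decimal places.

Accuracy = trace / total = (36+116+65+56+56=329) / 479 = 329/479 = 0.687

0.687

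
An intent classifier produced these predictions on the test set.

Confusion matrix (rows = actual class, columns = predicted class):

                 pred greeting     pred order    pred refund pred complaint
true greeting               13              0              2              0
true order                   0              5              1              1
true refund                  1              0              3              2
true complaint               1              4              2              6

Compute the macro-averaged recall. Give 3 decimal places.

Per-class recall (TP/(TP+FN)):
  greeting: TP=13, FN=0+2+0=2 → 13/15 = 0.8667
  order: TP=5, FN=0+1+1=2 → 5/7 = 0.7143
  refund: TP=3, FN=1+0+2=3 → 3/6 = 0.5000
  complaint: TP=6, FN=1+4+2=7 → 6/13 = 0.4615
Macro-recall = mean = (0.8667 + 0.7143 + 0.5000 + 0.4615) / 4 = 0.636

0.636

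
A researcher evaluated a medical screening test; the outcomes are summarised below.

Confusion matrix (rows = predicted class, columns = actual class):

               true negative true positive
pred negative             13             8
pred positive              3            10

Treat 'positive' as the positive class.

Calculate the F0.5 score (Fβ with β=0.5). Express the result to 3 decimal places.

Fβ = (1+β²)·TP / ((1+β²)·TP + β²·FN + FP), with β²=1/4
= 1.25·10 / (1.25·10 + 0.25·8 + 3) = 0.714

0.714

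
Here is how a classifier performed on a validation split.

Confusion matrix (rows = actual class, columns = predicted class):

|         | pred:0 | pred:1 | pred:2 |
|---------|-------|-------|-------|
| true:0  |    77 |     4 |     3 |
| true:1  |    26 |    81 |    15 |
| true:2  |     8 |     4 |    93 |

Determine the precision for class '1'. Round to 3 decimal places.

0.910

Take TP from the diagonal, FP from the rest of the '1' prediction marginal, FN from the rest of the '1' actual marginal.
precision = TP/(TP+FP).
1: TP=81, FP=4+4=8 → 81/89 = 0.9101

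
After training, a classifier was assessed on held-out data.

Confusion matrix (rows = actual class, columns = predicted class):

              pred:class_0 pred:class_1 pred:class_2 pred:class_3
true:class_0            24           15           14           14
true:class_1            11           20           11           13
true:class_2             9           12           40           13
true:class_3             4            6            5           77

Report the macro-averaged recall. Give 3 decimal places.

Per-class recall (TP/(TP+FN)):
  class_0: TP=24, FN=15+14+14=43 → 24/67 = 0.3582
  class_1: TP=20, FN=11+11+13=35 → 20/55 = 0.3636
  class_2: TP=40, FN=9+12+13=34 → 40/74 = 0.5405
  class_3: TP=77, FN=4+6+5=15 → 77/92 = 0.8370
Macro-recall = mean = (0.3582 + 0.3636 + 0.5405 + 0.8370) / 4 = 0.525

0.525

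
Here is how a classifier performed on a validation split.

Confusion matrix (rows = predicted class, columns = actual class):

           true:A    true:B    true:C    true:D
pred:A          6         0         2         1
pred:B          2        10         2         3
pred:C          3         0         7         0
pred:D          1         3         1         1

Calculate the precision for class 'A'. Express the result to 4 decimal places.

0.6667

Treat 'A' as positive and all other classes as negative.
precision = TP/(TP+FP).
A: TP=6, FP=0+2+1=3 → 6/9 = 0.66667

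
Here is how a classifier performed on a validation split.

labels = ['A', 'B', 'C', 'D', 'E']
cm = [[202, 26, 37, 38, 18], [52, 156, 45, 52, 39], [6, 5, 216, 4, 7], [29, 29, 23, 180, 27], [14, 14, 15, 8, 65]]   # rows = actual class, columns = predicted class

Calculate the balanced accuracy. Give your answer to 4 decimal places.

0.6351

Balanced accuracy = mean of per-class recall.
  A: recall = 202/321 = 0.62928
  B: recall = 156/344 = 0.45349
  C: recall = 216/238 = 0.90756
  D: recall = 180/288 = 0.62500
  E: recall = 65/116 = 0.56034
Mean = (0.62928 + 0.45349 + 0.90756 + 0.62500 + 0.56034) / 5 = 0.6351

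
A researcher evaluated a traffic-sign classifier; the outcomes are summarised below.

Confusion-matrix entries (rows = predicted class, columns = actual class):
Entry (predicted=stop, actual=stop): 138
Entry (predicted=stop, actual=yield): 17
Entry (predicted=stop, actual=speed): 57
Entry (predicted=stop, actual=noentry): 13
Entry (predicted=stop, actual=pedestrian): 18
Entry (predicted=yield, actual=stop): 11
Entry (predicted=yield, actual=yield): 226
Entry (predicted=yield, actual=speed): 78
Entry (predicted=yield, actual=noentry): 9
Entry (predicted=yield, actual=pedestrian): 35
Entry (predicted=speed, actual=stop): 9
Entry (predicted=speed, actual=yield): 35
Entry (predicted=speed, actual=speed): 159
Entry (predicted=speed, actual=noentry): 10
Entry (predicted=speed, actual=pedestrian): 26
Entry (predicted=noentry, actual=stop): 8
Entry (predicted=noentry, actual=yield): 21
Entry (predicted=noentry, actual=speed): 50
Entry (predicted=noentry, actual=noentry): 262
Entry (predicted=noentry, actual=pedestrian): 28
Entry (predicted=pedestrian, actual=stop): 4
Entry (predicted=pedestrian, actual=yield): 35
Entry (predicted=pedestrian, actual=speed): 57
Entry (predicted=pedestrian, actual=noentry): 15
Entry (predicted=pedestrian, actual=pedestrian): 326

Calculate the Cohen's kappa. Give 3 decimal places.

0.590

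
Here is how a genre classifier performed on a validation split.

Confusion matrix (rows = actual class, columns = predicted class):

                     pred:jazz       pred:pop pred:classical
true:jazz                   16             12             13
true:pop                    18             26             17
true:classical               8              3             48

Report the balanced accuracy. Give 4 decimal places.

0.5433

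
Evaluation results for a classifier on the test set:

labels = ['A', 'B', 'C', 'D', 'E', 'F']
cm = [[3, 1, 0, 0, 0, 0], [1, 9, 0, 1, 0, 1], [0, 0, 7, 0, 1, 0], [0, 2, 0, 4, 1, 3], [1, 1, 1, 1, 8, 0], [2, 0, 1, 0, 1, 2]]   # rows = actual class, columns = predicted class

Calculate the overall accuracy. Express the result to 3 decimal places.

Accuracy = trace / total = (3+9+7+4+8+2=33) / 52 = 33/52 = 0.635

0.635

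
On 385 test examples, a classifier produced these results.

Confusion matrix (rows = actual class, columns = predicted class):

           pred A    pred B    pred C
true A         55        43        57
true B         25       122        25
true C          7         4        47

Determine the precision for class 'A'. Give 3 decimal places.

Treat 'A' as positive and all other classes as negative.
precision = TP/(TP+FP).
A: TP=55, FP=25+7=32 → 55/87 = 0.6322

0.632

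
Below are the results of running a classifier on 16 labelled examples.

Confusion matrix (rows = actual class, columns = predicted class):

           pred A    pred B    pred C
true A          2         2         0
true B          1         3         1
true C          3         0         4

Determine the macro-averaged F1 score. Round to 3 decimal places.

Per-class F1 score (2·TP/(2·TP+FP+FN)):
  A: TP=2, FP=1+3=4, FN=2+0=2 → 4/10 = 0.4000
  B: TP=3, FP=2+0=2, FN=1+1=2 → 6/10 = 0.6000
  C: TP=4, FP=0+1=1, FN=3+0=3 → 8/12 = 0.6667
Macro-F1 score = mean = (0.4000 + 0.6000 + 0.6667) / 3 = 0.556

0.556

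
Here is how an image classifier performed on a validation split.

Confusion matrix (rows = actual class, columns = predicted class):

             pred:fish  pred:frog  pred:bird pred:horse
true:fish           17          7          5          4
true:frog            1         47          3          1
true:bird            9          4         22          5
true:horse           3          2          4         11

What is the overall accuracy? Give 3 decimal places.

0.669

Accuracy = trace / total = (17+47+22+11=97) / 145 = 97/145 = 0.669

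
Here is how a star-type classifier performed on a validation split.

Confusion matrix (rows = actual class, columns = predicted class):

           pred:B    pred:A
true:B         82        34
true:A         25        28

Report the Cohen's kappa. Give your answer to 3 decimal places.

Observed agreement pₒ = trace/N = 110/169 = 0.6509
Expected agreement pₑ = Σ (rowᵢ·colᵢ)/N² = (116·107 + 53·62)/169² = 0.5496
κ = (pₒ − pₑ)/(1 − pₑ) = (0.6509 − 0.5496)/(1 − 0.5496) = 0.225

0.225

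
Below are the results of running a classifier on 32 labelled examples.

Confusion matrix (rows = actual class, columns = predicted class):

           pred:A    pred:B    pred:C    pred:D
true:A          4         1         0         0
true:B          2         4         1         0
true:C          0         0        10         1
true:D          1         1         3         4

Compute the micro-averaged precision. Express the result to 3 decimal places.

Micro-averaging pools counts across classes: ΣTP=22, ΣFP=10, ΣFN=10.
Micro-precision = TP/(TP+FP) on pooled counts = 0.688 (equals overall accuracy in single-label multiclass).

0.688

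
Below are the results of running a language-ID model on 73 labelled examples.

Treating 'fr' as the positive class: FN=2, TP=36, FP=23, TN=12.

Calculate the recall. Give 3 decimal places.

Recall = TP/(TP+FN) = 36/(36+2) = 36/38 = 0.947

0.947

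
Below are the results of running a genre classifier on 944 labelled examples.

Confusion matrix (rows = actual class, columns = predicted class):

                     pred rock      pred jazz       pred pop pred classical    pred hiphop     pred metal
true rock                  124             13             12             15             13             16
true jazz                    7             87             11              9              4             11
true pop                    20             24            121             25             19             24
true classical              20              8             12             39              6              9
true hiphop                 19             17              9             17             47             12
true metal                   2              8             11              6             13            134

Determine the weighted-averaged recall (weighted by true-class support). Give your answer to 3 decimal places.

0.585

Per-class recall (TP/(TP+FN)):
  rock: TP=124, FN=13+12+15+13+16=69 → 124/193 = 0.6425
  jazz: TP=87, FN=7+11+9+4+11=42 → 87/129 = 0.6744
  pop: TP=121, FN=20+24+25+19+24=112 → 121/233 = 0.5193
  classical: TP=39, FN=20+8+12+6+9=55 → 39/94 = 0.4149
  hiphop: TP=47, FN=19+17+9+17+12=74 → 47/121 = 0.3884
  metal: TP=134, FN=2+8+11+6+13=40 → 134/174 = 0.7701
Weighted-recall = Σ (supportᵢ/N)·recallᵢ with N=944: (193/944)·0.6425 + (129/944)·0.6744 + (233/944)·0.5193 + (94/944)·0.4149 + (121/944)·0.3884 + (174/944)·0.7701 = 0.585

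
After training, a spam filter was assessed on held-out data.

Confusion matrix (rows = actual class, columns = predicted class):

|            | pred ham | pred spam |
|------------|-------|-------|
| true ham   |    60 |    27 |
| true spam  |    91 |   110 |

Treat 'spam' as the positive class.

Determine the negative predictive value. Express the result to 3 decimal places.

0.397

NPV = TN/(TN+FN) = 60/(60+91) = 0.397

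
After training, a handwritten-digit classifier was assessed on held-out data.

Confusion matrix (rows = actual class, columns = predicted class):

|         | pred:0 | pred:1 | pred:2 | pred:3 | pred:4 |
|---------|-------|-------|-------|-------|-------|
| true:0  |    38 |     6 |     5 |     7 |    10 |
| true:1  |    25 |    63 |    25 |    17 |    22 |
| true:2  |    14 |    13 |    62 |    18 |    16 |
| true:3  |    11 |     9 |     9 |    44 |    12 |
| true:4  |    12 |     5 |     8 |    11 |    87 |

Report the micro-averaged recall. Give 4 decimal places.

0.5355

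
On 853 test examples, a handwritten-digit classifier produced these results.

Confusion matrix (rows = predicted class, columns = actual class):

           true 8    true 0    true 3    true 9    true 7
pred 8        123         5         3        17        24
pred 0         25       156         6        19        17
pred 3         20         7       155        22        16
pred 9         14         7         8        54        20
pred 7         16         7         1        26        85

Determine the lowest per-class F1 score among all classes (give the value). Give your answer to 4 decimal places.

0.4481

Per-class F1 score (2·TP/(2·TP+FP+FN)):
  8: TP=123, FP=5+3+17+24=49, FN=25+20+14+16=75 → 246/370 = 0.66486
  0: TP=156, FP=25+6+19+17=67, FN=5+7+7+7=26 → 312/405 = 0.77037
  3: TP=155, FP=20+7+22+16=65, FN=3+6+8+1=18 → 310/393 = 0.78880
  9: TP=54, FP=14+7+8+20=49, FN=17+19+22+26=84 → 108/241 = 0.44813
  7: TP=85, FP=16+7+1+26=50, FN=24+17+16+20=77 → 170/297 = 0.57239
Lowest is class '9' with F1 score = 0.4481.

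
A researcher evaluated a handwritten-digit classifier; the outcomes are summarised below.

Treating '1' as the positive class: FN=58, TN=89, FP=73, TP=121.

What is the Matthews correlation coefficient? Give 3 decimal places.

0.227

MCC = (TP·TN − FP·FN) / √((TP+FP)(TP+FN)(TN+FP)(TN+FN))
Numerator = 121·89 − 73·58 = 6535
Denominator = √(194·179·162·147) = √826964964 = 28756.9985
MCC = 6535 / 28756.9985 = 0.227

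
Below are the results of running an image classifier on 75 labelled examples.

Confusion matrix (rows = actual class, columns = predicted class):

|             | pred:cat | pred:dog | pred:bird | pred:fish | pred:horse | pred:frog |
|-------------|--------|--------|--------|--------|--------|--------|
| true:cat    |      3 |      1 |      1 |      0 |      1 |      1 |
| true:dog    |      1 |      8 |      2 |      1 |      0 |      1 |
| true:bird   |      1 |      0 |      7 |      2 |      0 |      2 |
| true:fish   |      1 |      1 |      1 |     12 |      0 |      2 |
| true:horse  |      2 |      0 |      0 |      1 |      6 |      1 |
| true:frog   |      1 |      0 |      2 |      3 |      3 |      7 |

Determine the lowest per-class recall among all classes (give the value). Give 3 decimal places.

Per-class recall (TP/(TP+FN)):
  cat: TP=3, FN=1+1+0+1+1=4 → 3/7 = 0.4286
  dog: TP=8, FN=1+2+1+0+1=5 → 8/13 = 0.6154
  bird: TP=7, FN=1+0+2+0+2=5 → 7/12 = 0.5833
  fish: TP=12, FN=1+1+1+0+2=5 → 12/17 = 0.7059
  horse: TP=6, FN=2+0+0+1+1=4 → 6/10 = 0.6000
  frog: TP=7, FN=1+0+2+3+3=9 → 7/16 = 0.4375
Lowest is class 'cat' with recall = 0.429.

0.429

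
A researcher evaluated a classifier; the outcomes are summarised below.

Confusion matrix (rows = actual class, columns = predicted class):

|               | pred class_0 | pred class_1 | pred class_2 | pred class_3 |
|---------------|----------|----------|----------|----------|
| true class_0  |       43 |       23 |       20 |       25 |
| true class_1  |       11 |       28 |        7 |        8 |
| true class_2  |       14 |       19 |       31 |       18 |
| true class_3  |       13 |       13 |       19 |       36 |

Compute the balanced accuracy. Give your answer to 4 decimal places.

Balanced accuracy = mean of per-class recall.
  class_0: recall = 43/111 = 0.38739
  class_1: recall = 28/54 = 0.51852
  class_2: recall = 31/82 = 0.37805
  class_3: recall = 36/81 = 0.44444
Mean = (0.38739 + 0.51852 + 0.37805 + 0.44444) / 4 = 0.4321

0.4321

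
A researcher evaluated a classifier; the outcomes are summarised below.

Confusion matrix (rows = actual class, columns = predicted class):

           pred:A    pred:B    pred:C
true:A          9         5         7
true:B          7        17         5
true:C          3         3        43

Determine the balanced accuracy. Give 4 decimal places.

0.6308

Balanced accuracy = mean of per-class recall.
  A: recall = 9/21 = 0.42857
  B: recall = 17/29 = 0.58621
  C: recall = 43/49 = 0.87755
Mean = (0.42857 + 0.58621 + 0.87755) / 3 = 0.6308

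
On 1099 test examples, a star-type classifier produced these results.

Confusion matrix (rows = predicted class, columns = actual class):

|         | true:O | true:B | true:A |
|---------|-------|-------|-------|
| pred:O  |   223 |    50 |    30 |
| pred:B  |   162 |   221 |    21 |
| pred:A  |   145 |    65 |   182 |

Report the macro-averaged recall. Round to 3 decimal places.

0.620

Per-class recall (TP/(TP+FN)):
  O: TP=223, FN=162+145=307 → 223/530 = 0.4208
  B: TP=221, FN=50+65=115 → 221/336 = 0.6577
  A: TP=182, FN=30+21=51 → 182/233 = 0.7811
Macro-recall = mean = (0.4208 + 0.6577 + 0.7811) / 3 = 0.620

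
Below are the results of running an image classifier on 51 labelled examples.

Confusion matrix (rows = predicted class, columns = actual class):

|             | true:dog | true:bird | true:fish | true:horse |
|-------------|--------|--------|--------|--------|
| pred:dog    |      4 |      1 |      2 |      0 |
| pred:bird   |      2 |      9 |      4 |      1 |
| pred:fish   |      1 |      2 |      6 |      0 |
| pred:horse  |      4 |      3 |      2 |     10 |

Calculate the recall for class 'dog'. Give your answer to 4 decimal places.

Treat 'dog' as positive and all other classes as negative.
recall = TP/(TP+FN).
dog: TP=4, FN=2+1+4=7 → 4/11 = 0.36364

0.3636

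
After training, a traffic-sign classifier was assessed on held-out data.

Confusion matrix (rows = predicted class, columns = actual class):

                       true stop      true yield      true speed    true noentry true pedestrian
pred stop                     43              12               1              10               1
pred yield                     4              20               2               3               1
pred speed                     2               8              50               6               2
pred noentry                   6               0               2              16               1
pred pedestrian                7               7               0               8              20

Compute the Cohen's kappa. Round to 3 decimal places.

0.546

Observed agreement pₒ = trace/N = 149/232 = 0.6422
Expected agreement pₑ = Σ (rowᵢ·colᵢ)/N² = (62·67 + 47·30 + 55·68 + 43·25 + 25·42)/232² = 0.2123
κ = (pₒ − pₑ)/(1 − pₑ) = (0.6422 − 0.2123)/(1 − 0.2123) = 0.546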